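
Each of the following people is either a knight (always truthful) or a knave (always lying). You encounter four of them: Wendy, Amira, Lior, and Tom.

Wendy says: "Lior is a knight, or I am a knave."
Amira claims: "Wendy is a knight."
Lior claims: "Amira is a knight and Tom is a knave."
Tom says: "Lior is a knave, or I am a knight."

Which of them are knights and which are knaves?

Wendy: knight, Amira: knight, Lior: knight, Tom: knave

Consider Wendy. Suppose Wendy is a knave.
Then Wendy's own statement would have to be false, but it can't be — contradiction.
So Wendy is a knight.
With that fixed, Amira's statement is true, so Amira is a knight.
Consider Lior. Suppose Lior is a knave.
Then Wendy's statement comes out false, contradicting Wendy being a knight.
So Lior is a knight.
Consider Tom. Suppose Tom is a knight.
Then Lior's statement comes out false, contradicting Lior being a knight.
So Tom is a knave.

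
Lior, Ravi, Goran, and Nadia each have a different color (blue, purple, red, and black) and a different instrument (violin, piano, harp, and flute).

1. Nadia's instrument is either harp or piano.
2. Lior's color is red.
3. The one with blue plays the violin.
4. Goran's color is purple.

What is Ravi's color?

blue

With clues 1–2, red is impossible for Ravi's color.
With clues 1–4, black and purple are impossible for Ravi's color.
That leaves blue.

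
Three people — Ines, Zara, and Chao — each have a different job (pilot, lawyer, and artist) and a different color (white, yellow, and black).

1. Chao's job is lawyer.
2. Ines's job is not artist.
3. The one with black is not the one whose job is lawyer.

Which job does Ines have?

pilot

Clue 1 rules out lawyer for Ines's job.
With clues 1–2, artist is impossible for Ines's job.
That leaves pilot.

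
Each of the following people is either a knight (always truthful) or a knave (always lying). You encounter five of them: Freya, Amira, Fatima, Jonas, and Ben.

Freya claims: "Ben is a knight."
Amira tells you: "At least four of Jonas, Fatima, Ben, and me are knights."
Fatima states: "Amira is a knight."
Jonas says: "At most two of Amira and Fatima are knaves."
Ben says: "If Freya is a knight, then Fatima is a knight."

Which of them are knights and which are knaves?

Freya: knight, Amira: knight, Fatima: knight, Jonas: knight, Ben: knight

Regardless of anyone's role, Jonas's statement is true, so Jonas is a knight.
Consider Freya. Suppose Freya is a knave.
Then no assignment of the remaining roles makes every statement match its speaker's type — contradiction.
So Freya is a knight.
Consider Amira. Suppose Amira is a knave.
Then no assignment of the remaining roles makes every statement match its speaker's type — contradiction.
So Amira is a knight.
With that fixed, Fatima's statement is true, so Fatima is a knight.
With that fixed, Ben's statement is true, so Ben is a knight.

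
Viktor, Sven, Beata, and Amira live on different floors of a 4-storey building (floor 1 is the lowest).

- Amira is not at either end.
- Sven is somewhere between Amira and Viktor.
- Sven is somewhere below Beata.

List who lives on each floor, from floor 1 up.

From clue 1: Amira is in {2,3}.
From clues 1–2: Viktor is in {1,4}.
From clues 1–3: Viktor → floor 1, Sven → floor 2, Amira → floor 3, Beata → floor 4.

Viktor, Sven, Amira, Beata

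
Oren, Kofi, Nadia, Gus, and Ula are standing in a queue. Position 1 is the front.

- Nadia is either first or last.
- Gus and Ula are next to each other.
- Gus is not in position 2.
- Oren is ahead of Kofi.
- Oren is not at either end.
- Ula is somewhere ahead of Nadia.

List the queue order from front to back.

Gus, Ula, Oren, Kofi, Nadia

From clue 1: Nadia is in {1,5}.
From clues 1–6: Gus → position 1, Ula → position 2, Oren → position 3, Kofi → position 4, Nadia → position 5.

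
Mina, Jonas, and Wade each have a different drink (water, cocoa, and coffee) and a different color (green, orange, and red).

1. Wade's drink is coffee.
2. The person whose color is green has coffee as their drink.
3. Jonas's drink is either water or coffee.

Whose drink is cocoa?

Clue 1 rules out Wade for the one with drink cocoa.
With clues 1–3, Jonas is impossible for the one with drink cocoa.
That leaves Mina.

Mina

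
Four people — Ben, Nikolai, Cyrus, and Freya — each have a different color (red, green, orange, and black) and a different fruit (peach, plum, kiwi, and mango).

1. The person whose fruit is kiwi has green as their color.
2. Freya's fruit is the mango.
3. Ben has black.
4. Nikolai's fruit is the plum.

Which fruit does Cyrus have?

kiwi

With clues 1–2, mango is impossible for Cyrus's fruit.
With clues 1–4, peach and plum are impossible for Cyrus's fruit.
That leaves kiwi.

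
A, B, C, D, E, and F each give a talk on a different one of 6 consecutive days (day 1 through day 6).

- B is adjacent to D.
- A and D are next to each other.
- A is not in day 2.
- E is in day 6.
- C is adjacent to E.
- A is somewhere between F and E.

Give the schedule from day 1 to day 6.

From clues 1–2: D is in {2,3,4,5}.
From clues 1–4: E → day 6.
From clues 1–5: C → day 5.
From clues 1–6: F → day 1, B → day 2, D → day 3, A → day 4.

F, B, D, A, C, E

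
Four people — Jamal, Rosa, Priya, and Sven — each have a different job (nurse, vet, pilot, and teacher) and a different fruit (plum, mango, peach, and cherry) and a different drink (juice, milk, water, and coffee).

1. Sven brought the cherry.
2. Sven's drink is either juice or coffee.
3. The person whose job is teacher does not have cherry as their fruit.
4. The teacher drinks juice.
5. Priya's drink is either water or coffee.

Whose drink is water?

Priya

With clues 1–2, Sven is impossible for the one with drink water.
With clues 1–5, Jamal and Rosa are impossible for the one with drink water.
That leaves Priya.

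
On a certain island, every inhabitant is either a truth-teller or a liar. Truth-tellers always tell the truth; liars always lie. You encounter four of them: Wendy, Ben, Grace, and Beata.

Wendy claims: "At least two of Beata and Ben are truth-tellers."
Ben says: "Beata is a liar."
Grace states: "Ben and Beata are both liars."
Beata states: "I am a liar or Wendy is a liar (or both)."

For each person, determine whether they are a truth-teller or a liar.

Wendy: liar, Ben: liar, Grace: liar, Beata: truth-teller

Consider Wendy. Suppose Wendy is a truth-teller.
Then whichever role Beata has, Beata's statement has the wrong truth value — contradiction.
So Wendy is a liar.
With that fixed, Beata's statement is true, so Beata is a truth-teller.
With that fixed, Ben's statement is false, so Ben is a liar.
With that fixed, Grace's statement is false, so Grace is a liar.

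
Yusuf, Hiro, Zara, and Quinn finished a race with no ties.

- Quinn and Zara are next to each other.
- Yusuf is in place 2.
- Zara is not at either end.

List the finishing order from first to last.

From clues 1–2: Hiro → place 1, Yusuf → place 2.
From clues 1–3: Zara → place 3, Quinn → place 4.

Hiro, Yusuf, Zara, Quinn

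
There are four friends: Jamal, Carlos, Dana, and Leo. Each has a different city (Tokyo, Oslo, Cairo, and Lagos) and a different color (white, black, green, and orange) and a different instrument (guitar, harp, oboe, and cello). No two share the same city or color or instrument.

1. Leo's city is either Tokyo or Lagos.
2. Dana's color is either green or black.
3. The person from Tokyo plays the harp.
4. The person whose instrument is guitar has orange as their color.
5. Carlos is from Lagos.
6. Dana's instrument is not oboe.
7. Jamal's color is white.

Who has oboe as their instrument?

With clues 1–5, Leo is impossible for the one with instrument oboe.
With clues 1–6, Dana is impossible for the one with instrument oboe.
With clues 1–7, Carlos is impossible for the one with instrument oboe.
That leaves Jamal.

Jamal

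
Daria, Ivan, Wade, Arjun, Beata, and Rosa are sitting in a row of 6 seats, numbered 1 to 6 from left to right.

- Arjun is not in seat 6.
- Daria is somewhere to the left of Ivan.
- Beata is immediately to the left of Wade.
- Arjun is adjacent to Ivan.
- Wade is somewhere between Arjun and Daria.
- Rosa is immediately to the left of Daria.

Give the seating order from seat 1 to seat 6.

From clue 1: Arjun is in {1,2,3,4,5}.
From clues 1–2: Daria is in {1,2,3,4,5}.
From clues 1–4: Daria is in {1,2,3,4}.
From clues 1–5: Daria is in {1,2}.
From clues 1–6: Rosa → seat 1, Daria → seat 2, Beata → seat 3, Wade → seat 4, Arjun → seat 5, Ivan → seat 6.

Rosa, Daria, Beata, Wade, Arjun, Ivan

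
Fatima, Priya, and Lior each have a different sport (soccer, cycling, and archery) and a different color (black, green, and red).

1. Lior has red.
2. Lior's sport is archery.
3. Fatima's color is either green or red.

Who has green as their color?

Fatima

Clue 1 rules out Lior for the one with color green.
With clues 1–3, Priya is impossible for the one with color green.
That leaves Fatima.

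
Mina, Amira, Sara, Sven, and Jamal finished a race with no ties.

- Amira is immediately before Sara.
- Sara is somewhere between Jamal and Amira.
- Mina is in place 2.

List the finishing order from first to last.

From clue 1: Amira is in {1,2,3,4}.
From clues 1–2: Amira is in {1,2,3}.
From clues 1–3: Sven → place 1, Mina → place 2, Amira → place 3, Sara → place 4, Jamal → place 5.

Sven, Mina, Amira, Sara, Jamal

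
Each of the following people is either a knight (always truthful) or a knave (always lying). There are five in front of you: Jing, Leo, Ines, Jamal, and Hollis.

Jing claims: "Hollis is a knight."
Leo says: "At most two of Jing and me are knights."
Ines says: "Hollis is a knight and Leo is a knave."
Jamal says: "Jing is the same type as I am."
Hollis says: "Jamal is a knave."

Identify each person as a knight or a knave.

Jing: knight, Leo: knight, Ines: knave, Jamal: knave, Hollis: knight

Regardless of anyone's role, Leo's statement is true, so Leo is a knight.
With that fixed, Ines's statement is false, so Ines is a knave.
Consider Jing. Suppose Jing is a knave.
Then whichever role Jamal has, Jamal's statement has the wrong truth value — contradiction.
So Jing is a knight.
Consider Jamal. Suppose Jamal is a knight.
Then no assignment of the remaining roles makes every statement match its speaker's type — contradiction.
So Jamal is a knave.
With that fixed, Hollis's statement is true, so Hollis is a knight.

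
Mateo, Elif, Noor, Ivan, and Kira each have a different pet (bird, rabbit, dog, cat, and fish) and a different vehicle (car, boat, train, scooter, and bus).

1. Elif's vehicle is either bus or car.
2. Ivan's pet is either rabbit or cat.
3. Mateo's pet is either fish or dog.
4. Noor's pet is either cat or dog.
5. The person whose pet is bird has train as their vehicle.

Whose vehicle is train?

Kira

Clue 1 rules out Elif for the one with vehicle train.
With clues 1–5, Ivan, Mateo, and Noor are impossible for the one with vehicle train.
That leaves Kira.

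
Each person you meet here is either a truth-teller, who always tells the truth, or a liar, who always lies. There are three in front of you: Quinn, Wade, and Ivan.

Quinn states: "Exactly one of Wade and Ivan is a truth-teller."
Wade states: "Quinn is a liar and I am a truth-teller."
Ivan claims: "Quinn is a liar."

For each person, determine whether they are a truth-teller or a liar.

Consider Quinn. Suppose Quinn is a truth-teller.
Then no assignment of the remaining roles makes every statement match its speaker's type — contradiction.
So Quinn is a liar.
With that fixed, Ivan's statement is true, so Ivan is a truth-teller.
Consider Wade. Suppose Wade is a liar.
Then Quinn's statement comes out true, contradicting Quinn being a liar.
So Wade is a truth-teller.

Quinn: liar, Wade: truth-teller, Ivan: truth-teller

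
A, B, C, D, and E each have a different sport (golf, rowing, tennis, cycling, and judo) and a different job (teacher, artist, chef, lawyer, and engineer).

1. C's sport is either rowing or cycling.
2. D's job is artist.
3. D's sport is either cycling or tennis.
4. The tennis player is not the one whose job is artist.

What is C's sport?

rowing

Clue 1 rules out golf, judo, and tennis for C's sport.
With clues 1–4, cycling is impossible for C's sport.
That leaves rowing.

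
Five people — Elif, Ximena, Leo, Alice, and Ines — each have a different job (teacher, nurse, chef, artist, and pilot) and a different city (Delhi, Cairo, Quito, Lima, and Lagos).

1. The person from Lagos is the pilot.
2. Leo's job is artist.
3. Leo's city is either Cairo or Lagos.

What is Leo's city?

With clues 1–2, Lagos is impossible for Leo's city.
With clues 1–3, Delhi, Lima, and Quito are impossible for Leo's city.
That leaves Cairo.

Cairo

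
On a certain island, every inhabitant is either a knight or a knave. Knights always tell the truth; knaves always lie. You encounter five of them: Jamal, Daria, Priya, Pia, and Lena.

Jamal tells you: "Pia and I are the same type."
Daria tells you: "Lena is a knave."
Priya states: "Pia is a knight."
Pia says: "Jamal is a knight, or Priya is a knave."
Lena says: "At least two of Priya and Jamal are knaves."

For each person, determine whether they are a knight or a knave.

Jamal: knight, Daria: knight, Priya: knight, Pia: knight, Lena: knave

Consider Jamal. Suppose Jamal is a knave.
Then no assignment of the remaining roles makes every statement match its speaker's type — contradiction.
So Jamal is a knight.
With that fixed, Pia's statement is true, so Pia is a knight.
With that fixed, Lena's statement is false, so Lena is a knave.
With that fixed, Daria's statement is true, so Daria is a knight.
With that fixed, Priya's statement is true, so Priya is a knight.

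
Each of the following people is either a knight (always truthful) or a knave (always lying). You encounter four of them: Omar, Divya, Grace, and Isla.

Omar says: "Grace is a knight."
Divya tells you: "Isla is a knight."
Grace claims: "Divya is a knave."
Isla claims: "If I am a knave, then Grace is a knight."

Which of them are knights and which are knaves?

Consider Omar. Suppose Omar is a knight.
Then no assignment of the remaining roles makes every statement match its speaker's type — contradiction.
So Omar is a knave.
Consider Divya. Suppose Divya is a knave.
Then no assignment of the remaining roles makes every statement match its speaker's type — contradiction.
So Divya is a knight.
With that fixed, Grace's statement is false, so Grace is a knave.
Consider Isla. Suppose Isla is a knave.
Then Divya's statement comes out false, contradicting Divya being a knight.
So Isla is a knight.

Omar: knave, Divya: knight, Grace: knave, Isla: knight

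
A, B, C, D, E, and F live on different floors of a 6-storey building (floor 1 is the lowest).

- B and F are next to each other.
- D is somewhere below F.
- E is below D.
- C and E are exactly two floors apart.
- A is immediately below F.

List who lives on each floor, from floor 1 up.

E, D, C, A, F, B

From clues 1–2: D is in {1,2,3,4}.
From clues 1–3: D is in {2,3,4}.
From clues 1–4: B is in {4,5,6}.
From clues 1–5: E → floor 1, D → floor 2, C → floor 3, A → floor 4, F → floor 5, B → floor 6.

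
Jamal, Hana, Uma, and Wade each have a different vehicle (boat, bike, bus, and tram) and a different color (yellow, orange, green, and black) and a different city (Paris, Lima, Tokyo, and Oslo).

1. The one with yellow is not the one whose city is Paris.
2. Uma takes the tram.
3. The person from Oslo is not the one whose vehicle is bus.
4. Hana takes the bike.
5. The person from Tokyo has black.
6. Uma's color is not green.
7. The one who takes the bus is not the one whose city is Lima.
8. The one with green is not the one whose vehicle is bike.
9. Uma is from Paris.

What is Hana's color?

With clues 1–8, green is impossible for Hana's color.
With clues 1–9, black and orange are impossible for Hana's color.
That leaves yellow.

yellow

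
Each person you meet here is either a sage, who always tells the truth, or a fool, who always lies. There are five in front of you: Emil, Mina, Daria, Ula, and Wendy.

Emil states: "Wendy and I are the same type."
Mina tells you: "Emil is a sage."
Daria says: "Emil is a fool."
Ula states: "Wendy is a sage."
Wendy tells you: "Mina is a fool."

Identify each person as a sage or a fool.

Consider Emil. Suppose Emil is a sage.
Then no assignment of the remaining roles makes every statement match its speaker's type — contradiction.
So Emil is a fool.
With that fixed, Mina's statement is false, so Mina is a fool.
With that fixed, Daria's statement is true, so Daria is a sage.
With that fixed, Wendy's statement is true, so Wendy is a sage.
With that fixed, Ula's statement is true, so Ula is a sage.

Emil: fool, Mina: fool, Daria: sage, Ula: sage, Wendy: sage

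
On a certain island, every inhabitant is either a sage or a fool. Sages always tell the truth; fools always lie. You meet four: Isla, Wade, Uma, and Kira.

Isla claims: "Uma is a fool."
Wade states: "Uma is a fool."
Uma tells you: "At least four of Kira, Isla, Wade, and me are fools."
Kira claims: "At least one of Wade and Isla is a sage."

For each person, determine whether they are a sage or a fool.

Consider Isla. Suppose Isla is a fool.
Then no assignment of the remaining roles makes every statement match its speaker's type — contradiction.
So Isla is a sage.
With that fixed, Uma's statement is false, so Uma is a fool.
With that fixed, Kira's statement is true, so Kira is a sage.
With that fixed, Wade's statement is true, so Wade is a sage.

Isla: sage, Wade: sage, Uma: fool, Kira: sage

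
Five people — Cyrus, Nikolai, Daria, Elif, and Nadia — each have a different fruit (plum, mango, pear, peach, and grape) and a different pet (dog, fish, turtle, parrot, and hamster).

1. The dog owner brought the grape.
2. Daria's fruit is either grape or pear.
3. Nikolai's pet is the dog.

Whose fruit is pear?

With clues 1–3, Cyrus, Elif, Nadia, and Nikolai are impossible for the one with fruit pear.
That leaves Daria.

Daria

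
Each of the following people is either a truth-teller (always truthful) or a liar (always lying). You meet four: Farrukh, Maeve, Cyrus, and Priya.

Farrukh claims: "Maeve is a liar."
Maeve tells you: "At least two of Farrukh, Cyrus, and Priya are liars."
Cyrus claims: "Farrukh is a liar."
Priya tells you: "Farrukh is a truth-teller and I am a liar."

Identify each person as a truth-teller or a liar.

Farrukh: liar, Maeve: truth-teller, Cyrus: truth-teller, Priya: liar

Consider Farrukh. Suppose Farrukh is a truth-teller.
Then whichever role Priya has, Priya's statement has the wrong truth value — contradiction.
So Farrukh is a liar.
With that fixed, Cyrus's statement is true, so Cyrus is a truth-teller.
With that fixed, Priya's statement is false, so Priya is a liar.
With that fixed, Maeve's statement is true, so Maeve is a truth-teller.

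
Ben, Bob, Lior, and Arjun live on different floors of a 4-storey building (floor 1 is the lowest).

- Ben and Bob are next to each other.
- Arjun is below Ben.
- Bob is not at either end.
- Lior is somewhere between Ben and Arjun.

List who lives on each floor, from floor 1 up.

Arjun, Lior, Bob, Ben

From clues 1–2: Arjun is in {1,2}.
From clues 1–3: Bob is in {2,3}.
From clues 1–4: Arjun → floor 1, Lior → floor 2, Bob → floor 3, Ben → floor 4.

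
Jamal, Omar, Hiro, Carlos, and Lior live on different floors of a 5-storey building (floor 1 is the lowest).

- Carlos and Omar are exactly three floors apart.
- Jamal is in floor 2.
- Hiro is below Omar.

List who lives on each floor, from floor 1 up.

Carlos, Jamal, Hiro, Omar, Lior

From clue 1: Omar is in {1,2,4,5}.
From clues 1–2: Jamal → floor 2.
From clues 1–3: Carlos → floor 1, Hiro → floor 3, Omar → floor 4, Lior → floor 5.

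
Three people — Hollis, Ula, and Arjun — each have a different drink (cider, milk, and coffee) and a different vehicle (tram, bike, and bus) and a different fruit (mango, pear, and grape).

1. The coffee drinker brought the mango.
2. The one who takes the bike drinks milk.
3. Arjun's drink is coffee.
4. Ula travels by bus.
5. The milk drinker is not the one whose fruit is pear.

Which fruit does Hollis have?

grape

With clues 1–3, mango is impossible for Hollis's fruit.
With clues 1–5, pear is impossible for Hollis's fruit.
That leaves grape.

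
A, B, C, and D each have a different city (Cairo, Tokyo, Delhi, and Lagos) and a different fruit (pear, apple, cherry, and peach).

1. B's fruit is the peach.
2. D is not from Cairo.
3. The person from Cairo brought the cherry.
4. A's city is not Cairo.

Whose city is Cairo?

C

With clues 1–2, D is impossible for the one with city Cairo.
With clues 1–3, B is impossible for the one with city Cairo.
With clues 1–4, A is impossible for the one with city Cairo.
That leaves C.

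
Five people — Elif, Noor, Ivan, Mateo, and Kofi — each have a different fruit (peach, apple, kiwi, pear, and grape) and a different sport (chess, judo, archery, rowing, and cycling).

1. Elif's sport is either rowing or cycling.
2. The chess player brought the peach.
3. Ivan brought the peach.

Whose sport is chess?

Clue 1 rules out Elif for the one with sport chess.
With clues 1–3, Kofi, Mateo, and Noor are impossible for the one with sport chess.
That leaves Ivan.

Ivan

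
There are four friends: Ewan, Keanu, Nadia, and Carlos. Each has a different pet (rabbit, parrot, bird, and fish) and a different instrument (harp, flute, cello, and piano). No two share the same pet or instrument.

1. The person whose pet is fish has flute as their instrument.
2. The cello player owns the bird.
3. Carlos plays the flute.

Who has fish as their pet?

With clues 1–3, Ewan, Keanu, and Nadia are impossible for the one with pet fish.
That leaves Carlos.

Carlos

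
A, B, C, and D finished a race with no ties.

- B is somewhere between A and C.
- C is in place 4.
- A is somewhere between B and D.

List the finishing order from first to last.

D, A, B, C

From clue 1: B is in {2,3}.
From clues 1–2: C → place 4.
From clues 1–3: D → place 1, A → place 2, B → place 3.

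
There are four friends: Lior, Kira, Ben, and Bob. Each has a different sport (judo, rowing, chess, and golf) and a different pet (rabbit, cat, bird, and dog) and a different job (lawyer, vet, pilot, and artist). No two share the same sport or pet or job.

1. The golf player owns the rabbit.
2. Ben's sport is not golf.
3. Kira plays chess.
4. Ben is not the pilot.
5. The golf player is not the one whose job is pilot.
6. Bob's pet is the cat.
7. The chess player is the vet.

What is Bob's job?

With clues 1–7, artist, lawyer, and vet are impossible for Bob's job.
That leaves pilot.

pilot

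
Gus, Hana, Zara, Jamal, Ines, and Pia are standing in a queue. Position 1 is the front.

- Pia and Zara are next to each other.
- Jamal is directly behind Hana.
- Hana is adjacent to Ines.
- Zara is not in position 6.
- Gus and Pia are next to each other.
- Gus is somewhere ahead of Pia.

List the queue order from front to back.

Gus, Pia, Zara, Ines, Hana, Jamal

From clues 1–2: Hana is in {1,2,3,4,5}.
From clues 1–3: Gus is in {1,3,4,6}.
From clues 1–5: Hana is in {2,5}.
From clues 1–6: Gus → position 1, Pia → position 2, Zara → position 3, Ines → position 4, Hana → position 5, Jamal → position 6.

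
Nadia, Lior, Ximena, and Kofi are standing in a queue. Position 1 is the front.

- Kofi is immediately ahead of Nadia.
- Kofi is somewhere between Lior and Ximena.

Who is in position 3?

Nadia

With clues 1–2, Kofi, Lior, and Ximena are ruled out for position 3.
So position 3 is Nadia.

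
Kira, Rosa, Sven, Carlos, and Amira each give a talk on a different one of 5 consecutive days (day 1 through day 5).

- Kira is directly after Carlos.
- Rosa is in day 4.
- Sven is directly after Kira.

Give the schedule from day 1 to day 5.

Carlos, Kira, Sven, Rosa, Amira

From clue 1: Kira is in {2,3,4,5}.
From clues 1–2: Rosa → day 4.
From clues 1–3: Carlos → day 1, Kira → day 2, Sven → day 3, Amira → day 5.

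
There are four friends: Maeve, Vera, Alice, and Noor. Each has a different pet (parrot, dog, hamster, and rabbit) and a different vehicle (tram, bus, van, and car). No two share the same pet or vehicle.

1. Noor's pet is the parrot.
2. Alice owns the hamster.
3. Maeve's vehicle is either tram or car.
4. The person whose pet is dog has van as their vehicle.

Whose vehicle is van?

Vera

With clues 1–3, Maeve is impossible for the one with vehicle van.
With clues 1–4, Alice and Noor are impossible for the one with vehicle van.
That leaves Vera.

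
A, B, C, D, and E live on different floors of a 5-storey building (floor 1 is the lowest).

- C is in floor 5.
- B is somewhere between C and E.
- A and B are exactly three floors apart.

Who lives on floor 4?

B

With clue 1, C is ruled out for floor 4.
With clues 1–2, E is ruled out for floor 4.
With clues 1–3, A and D are ruled out for floor 4.
So floor 4 is B.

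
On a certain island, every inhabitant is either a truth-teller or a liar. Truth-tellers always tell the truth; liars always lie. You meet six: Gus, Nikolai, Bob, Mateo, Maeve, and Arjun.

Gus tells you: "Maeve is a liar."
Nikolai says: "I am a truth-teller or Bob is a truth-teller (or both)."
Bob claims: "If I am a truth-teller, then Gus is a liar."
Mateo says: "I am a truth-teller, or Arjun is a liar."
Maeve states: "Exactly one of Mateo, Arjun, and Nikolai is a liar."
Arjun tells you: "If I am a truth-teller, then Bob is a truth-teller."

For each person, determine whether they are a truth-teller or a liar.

Gus: liar, Nikolai: truth-teller, Bob: truth-teller, Mateo: liar, Maeve: truth-teller, Arjun: truth-teller

Consider Gus. Suppose Gus is a truth-teller.
Then whichever role Bob has, Bob's statement has the wrong truth value — contradiction.
So Gus is a liar.
With that fixed, Bob's statement is true, so Bob is a truth-teller.
With that fixed, Arjun's statement is true, so Arjun is a truth-teller.
With that fixed, Nikolai's statement is true, so Nikolai is a truth-teller.
Consider Mateo. Suppose Mateo is a truth-teller.
Then no assignment of the remaining roles makes every statement match its speaker's type — contradiction.
So Mateo is a liar.
With that fixed, Maeve's statement is true, so Maeve is a truth-teller.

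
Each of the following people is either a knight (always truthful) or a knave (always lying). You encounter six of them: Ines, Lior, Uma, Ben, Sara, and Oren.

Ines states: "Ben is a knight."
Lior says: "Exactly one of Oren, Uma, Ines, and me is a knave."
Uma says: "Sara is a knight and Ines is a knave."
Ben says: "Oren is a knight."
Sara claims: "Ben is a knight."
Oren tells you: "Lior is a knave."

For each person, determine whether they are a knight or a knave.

Ines: knight, Lior: knave, Uma: knave, Ben: knight, Sara: knight, Oren: knight

Consider Ines. Suppose Ines is a knave.
Then no assignment of the remaining roles makes every statement match its speaker's type — contradiction.
So Ines is a knight.
With that fixed, Uma's statement is false, so Uma is a knave.
Consider Lior. Suppose Lior is a knight.
Then no assignment of the remaining roles makes every statement match its speaker's type — contradiction.
So Lior is a knave.
With that fixed, Oren's statement is true, so Oren is a knight.
With that fixed, Ben's statement is true, so Ben is a knight.
With that fixed, Sara's statement is true, so Sara is a knight.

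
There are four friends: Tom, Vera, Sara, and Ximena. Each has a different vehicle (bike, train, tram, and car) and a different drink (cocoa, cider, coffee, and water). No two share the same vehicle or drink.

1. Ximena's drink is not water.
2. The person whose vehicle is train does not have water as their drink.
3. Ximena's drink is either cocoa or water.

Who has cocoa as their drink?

Ximena

With clues 1–3, Sara, Tom, and Vera are impossible for the one with drink cocoa.
That leaves Ximena.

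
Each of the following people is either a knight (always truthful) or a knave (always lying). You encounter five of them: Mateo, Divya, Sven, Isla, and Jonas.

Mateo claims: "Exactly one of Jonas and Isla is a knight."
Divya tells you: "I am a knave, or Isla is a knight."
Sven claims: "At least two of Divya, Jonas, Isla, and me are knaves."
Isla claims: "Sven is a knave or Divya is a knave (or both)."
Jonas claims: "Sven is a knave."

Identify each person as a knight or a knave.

Mateo: knave, Divya: knight, Sven: knave, Isla: knight, Jonas: knight

Consider Mateo. Suppose Mateo is a knight.
Then no assignment of the remaining roles makes every statement match its speaker's type — contradiction.
So Mateo is a knave.
Consider Divya. Suppose Divya is a knave.
Then Divya's own statement would have to be false, but it can't be — contradiction.
So Divya is a knight.
Consider Sven. Suppose Sven is a knight.
Then no assignment of the remaining roles makes every statement match its speaker's type — contradiction.
So Sven is a knave.
With that fixed, Isla's statement is true, so Isla is a knight.
With that fixed, Jonas's statement is true, so Jonas is a knight.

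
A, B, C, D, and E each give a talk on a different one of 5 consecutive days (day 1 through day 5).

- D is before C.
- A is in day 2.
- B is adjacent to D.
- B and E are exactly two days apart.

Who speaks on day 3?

With clues 1–2, A is ruled out for day 3.
With clues 1–3, C and E are ruled out for day 3.
With clues 1–4, D is ruled out for day 3.
So day 3 is B.

B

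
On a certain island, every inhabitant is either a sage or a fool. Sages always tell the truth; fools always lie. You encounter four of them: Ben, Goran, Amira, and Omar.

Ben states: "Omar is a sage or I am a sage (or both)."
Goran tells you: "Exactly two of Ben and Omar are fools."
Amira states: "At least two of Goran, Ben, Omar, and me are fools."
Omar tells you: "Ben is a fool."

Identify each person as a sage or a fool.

Ben: sage, Goran: fool, Amira: sage, Omar: fool

Consider Ben. Suppose Ben is a fool.
Then no assignment of the remaining roles makes every statement match its speaker's type — contradiction.
So Ben is a sage.
With that fixed, Goran's statement is false, so Goran is a fool.
With that fixed, Omar's statement is false, so Omar is a fool.
With that fixed, Amira's statement is true, so Amira is a sage.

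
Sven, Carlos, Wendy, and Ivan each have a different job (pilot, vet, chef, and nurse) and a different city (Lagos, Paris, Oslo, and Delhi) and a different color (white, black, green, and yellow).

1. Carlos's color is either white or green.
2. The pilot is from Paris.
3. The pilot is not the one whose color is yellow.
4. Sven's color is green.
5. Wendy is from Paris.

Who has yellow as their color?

Ivan

Clue 1 rules out Carlos for the one with color yellow.
With clues 1–4, Sven is impossible for the one with color yellow.
With clues 1–5, Wendy is impossible for the one with color yellow.
That leaves Ivan.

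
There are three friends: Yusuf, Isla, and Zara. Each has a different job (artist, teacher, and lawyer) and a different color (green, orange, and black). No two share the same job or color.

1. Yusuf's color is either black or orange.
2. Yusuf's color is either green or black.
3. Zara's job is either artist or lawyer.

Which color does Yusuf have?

Clue 1 rules out green for Yusuf's color.
With clues 1–2, orange is impossible for Yusuf's color.
That leaves black.

black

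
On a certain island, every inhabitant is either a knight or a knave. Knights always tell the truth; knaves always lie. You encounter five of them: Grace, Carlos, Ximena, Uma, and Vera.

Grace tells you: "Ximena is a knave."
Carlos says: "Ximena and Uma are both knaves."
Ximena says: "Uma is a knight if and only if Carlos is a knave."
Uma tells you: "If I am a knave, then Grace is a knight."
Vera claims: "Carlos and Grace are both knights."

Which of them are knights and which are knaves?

Consider Grace. Suppose Grace is a knight.
Then no assignment of the remaining roles makes every statement match its speaker's type — contradiction.
So Grace is a knave.
With that fixed, Vera's statement is false, so Vera is a knave.
Consider Carlos. Suppose Carlos is a knight.
Then no assignment of the remaining roles makes every statement match its speaker's type — contradiction.
So Carlos is a knave.
Consider Ximena. Suppose Ximena is a knave.
Then Grace's statement comes out true, contradicting Grace being a knave.
So Ximena is a knight.
Consider Uma. Suppose Uma is a knave.
Then Ximena's statement comes out false, contradicting Ximena being a knight.
So Uma is a knight.

Grace: knave, Carlos: knave, Ximena: knight, Uma: knight, Vera: knave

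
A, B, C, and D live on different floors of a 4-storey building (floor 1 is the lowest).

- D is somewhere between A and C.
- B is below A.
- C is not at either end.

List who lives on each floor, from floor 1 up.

B, C, D, A

From clue 1: D is in {2,3}.
From clues 1–2: A is in {2,4}.
From clues 1–3: B → floor 1, C → floor 2, D → floor 3, A → floor 4.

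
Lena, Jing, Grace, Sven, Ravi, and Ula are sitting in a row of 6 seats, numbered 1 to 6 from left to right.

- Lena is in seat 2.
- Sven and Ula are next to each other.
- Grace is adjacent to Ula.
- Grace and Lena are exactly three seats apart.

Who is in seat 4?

With clue 1, Lena is ruled out for seat 4.
With clues 1–3, Jing and Ravi are ruled out for seat 4.
With clues 1–4, Grace and Sven are ruled out for seat 4.
So seat 4 is Ula.

Ula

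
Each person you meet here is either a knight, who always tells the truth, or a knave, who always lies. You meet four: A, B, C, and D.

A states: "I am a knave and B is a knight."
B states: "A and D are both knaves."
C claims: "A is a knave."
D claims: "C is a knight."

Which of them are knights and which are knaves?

Consider A. Suppose A is a knight.
Then A's own statement would have to be true, but it can't be — contradiction.
So A is a knave.
With that fixed, C's statement is true, so C is a knight.
With that fixed, D's statement is true, so D is a knight.
With that fixed, B's statement is false, so B is a knave.

A: knave, B: knave, C: knight, D: knight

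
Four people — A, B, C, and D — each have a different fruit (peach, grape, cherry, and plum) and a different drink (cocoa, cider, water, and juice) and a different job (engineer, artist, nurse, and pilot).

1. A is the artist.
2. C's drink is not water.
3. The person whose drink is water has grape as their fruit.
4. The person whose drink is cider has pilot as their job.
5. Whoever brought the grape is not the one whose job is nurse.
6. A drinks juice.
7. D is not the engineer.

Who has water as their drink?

With clues 1–2, C is impossible for the one with drink water.
With clues 1–6, A is impossible for the one with drink water.
With clues 1–7, D is impossible for the one with drink water.
That leaves B.

B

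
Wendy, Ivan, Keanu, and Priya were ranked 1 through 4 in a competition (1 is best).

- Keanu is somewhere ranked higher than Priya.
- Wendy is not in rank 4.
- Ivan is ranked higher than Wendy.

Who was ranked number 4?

With clue 1, Keanu is ruled out for rank 4.
With clues 1–2, Wendy is ruled out for rank 4.
With clues 1–3, Ivan is ruled out for rank 4.
So rank 4 is Priya.

Priya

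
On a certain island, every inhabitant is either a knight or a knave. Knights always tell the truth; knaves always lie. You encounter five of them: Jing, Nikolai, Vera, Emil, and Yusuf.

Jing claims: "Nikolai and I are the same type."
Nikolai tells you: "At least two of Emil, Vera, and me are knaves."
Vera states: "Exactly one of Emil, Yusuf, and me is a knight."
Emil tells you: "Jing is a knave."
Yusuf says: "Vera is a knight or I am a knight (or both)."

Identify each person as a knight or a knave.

Consider Jing. Suppose Jing is a knave.
Then no assignment of the remaining roles makes every statement match its speaker's type — contradiction.
So Jing is a knight.
With that fixed, Emil's statement is false, so Emil is a knave.
Consider Nikolai. Suppose Nikolai is a knave.
Then Jing's statement comes out false, contradicting Jing being a knight.
So Nikolai is a knight.
Consider Vera. Suppose Vera is a knight.
Then Nikolai's statement comes out false, contradicting Nikolai being a knight.
So Vera is a knave.
Consider Yusuf. Suppose Yusuf is a knight.
Then Vera's statement comes out true, contradicting Vera being a knave.
So Yusuf is a knave.

Jing: knight, Nikolai: knight, Vera: knave, Emil: knave, Yusuf: knave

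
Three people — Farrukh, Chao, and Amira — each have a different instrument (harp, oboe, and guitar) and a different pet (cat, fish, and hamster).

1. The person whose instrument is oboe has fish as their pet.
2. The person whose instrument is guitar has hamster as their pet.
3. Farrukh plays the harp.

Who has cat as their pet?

Farrukh

With clues 1–3, Amira and Chao are impossible for the one with pet cat.
That leaves Farrukh.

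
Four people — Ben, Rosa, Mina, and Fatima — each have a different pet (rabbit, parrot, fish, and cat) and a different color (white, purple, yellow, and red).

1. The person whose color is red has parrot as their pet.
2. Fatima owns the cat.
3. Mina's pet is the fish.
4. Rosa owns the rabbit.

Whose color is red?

Ben

With clues 1–2, Fatima is impossible for the one with color red.
With clues 1–3, Mina is impossible for the one with color red.
With clues 1–4, Rosa is impossible for the one with color red.
That leaves Ben.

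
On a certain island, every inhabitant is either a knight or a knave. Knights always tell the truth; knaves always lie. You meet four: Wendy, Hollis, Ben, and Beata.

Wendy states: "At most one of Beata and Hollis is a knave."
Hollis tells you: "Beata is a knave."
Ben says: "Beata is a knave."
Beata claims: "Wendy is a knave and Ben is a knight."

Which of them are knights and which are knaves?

Consider Wendy. Suppose Wendy is a knave.
Then no assignment of the remaining roles makes every statement match its speaker's type — contradiction.
So Wendy is a knight.
With that fixed, Beata's statement is false, so Beata is a knave.
With that fixed, Hollis's statement is true, so Hollis is a knight.
With that fixed, Ben's statement is true, so Ben is a knight.

Wendy: knight, Hollis: knight, Ben: knight, Beata: knave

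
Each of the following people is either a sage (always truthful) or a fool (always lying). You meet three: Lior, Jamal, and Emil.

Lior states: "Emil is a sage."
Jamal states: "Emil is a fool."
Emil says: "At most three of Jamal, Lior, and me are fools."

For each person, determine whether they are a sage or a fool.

Lior: sage, Jamal: fool, Emil: sage

Regardless of anyone's role, Emil's statement is true, so Emil is a sage.
With that fixed, Lior's statement is true, so Lior is a sage.
With that fixed, Jamal's statement is false, so Jamal is a fool.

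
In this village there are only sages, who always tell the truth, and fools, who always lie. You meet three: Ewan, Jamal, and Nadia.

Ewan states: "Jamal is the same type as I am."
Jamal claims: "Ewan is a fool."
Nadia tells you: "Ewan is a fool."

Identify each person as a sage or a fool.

Consider Ewan. Suppose Ewan is a sage.
Then no assignment of the remaining roles makes every statement match its speaker's type — contradiction.
So Ewan is a fool.
With that fixed, Jamal's statement is true, so Jamal is a sage.
With that fixed, Nadia's statement is true, so Nadia is a sage.

Ewan: fool, Jamal: sage, Nadia: sage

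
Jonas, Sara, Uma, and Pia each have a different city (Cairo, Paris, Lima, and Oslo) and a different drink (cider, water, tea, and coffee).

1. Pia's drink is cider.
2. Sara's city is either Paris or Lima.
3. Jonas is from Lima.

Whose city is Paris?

Sara

With clues 1–3, Jonas, Pia, and Uma are impossible for the one with city Paris.
That leaves Sara.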